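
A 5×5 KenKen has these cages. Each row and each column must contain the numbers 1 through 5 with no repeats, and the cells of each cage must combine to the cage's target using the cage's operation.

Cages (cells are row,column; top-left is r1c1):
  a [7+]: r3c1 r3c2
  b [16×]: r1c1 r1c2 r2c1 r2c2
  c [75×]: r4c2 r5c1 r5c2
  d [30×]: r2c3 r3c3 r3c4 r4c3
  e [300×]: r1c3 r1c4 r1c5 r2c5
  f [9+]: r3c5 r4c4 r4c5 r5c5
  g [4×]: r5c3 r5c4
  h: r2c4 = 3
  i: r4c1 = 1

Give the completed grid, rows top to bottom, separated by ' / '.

Cage h is a single given cell, which forces r2c4 = 3.
The 4 cells of cage e must have product 300, which forces r2c5 = 5.
I is a freebie, which forces r4c1 = 1.
The 3 cells of cage c must have product 75, which forces r4c2 = 5.
1 is placed in row 4, which forces r4c4 = 2.
The 3 cells of cage c must have product 75, leaving r5c1 = 5.
Cage c needs product 75, so r5c2 = 3.
Cage a needs two cells with sum 7, so r3c1 = 3.
Cage a needs two cells with sum 7, leaving r3c2 = 4.
Row 4 already has 2, leaving r4c3 = 3.
Cage f needs sum 9, so r4c5 = 4.
Column 5 already has 4; hence r1c5 = 3.
The only place for 1 in row 1 is r1c2.
Cage b needs product 16, leaving r1c1 = 2.
Cage b has product 16, which forces r2c1 = 4.
Column 2 already has 1, leaving r2c2 = 2.
2 is placed in row 2, so r2c3 = 1.
Column 3 now contains 1, which forces r5c3 = 4.
Row 5 already has 4, so r5c4 = 1.
Row 5 already has 1; hence r5c5 = 2.
Column 3 already has 4, which forces r1c3 = 5.
Cage e has product 300; hence r1c4 = 4.
Cage d needs product 30, which forces r3c3 = 2.
1 is placed in column 4, leaving r3c4 = 5.
Column 5 already has 2; hence r3c5 = 1.

2 1 5 4 3 / 4 2 1 3 5 / 3 4 2 5 1 / 1 5 3 2 4 / 5 3 4 1 2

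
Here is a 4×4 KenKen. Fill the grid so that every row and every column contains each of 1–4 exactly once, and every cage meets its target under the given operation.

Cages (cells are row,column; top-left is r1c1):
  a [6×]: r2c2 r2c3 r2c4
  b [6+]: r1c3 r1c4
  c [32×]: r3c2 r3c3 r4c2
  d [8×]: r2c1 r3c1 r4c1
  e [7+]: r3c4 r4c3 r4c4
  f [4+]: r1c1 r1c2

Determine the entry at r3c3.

The 3 cells of cage c must have product 32, which forces r3c2 = 2.
Cage c needs product 32, so r3c3 = 4.
Cage c has product 32, which forces r4c2 = 4.
Column 3 already has 4; hence r1c3 = 2.
Cage b's pair has sum 6, which forces r1c4 = 4.
The 3 cells of cage d must have product 8, so r2c1 = 4.
Row 3 now contains 4, so r3c1 = 1.
Cage e needs sum 7, leaving r3c4 = 3.
Cage d has product 8, so r4c1 = 2.
The 3 cells of cage e must have sum 7; hence r4c3 = 3.
Cage e has sum 7, which forces r4c4 = 1.
Column 1 now contains 1, leaving r1c1 = 3.
Cage f's pair has sum 4, leaving r1c2 = 1.
The 3 cells of cage a must have product 6, so r2c2 = 3.
3 is placed in column 3, which forces r2c3 = 1.
1 is placed in column 4, leaving r2c4 = 2.
Filled in: 3 1 2 4 / 4 3 1 2 / 1 2 4 3 / 2 4 3 1.

4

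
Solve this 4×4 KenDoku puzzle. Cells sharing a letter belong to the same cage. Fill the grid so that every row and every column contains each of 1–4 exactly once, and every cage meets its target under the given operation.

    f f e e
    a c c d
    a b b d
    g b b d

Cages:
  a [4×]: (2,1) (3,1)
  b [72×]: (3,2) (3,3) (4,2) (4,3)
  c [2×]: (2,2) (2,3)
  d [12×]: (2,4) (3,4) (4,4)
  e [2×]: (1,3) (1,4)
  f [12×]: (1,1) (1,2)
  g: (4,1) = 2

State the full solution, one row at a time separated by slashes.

Cage g is a single given cell, so (4,1) = 2.
The only place for 3 in row 2 is (2,4).
The only place for 4 in row 2 is (2,1).
Column 1 already has 4, leaving (1,1) = 3.
Cage f needs two cells with product 12, leaving (1,2) = 4.
Column 1 already has 4, so (3,1) = 1.
Row 3 already has 1, which forces (3,4) = 4.
Column 2 already has 4, leaving (4,2) = 3.
Row 4 now contains 3, leaving (4,3) = 4.
Column 4 now contains 4; hence (4,4) = 1.
The two cells of cage e must have product 2; hence (1,3) = 1.
1 is placed in column 4, which forces (1,4) = 2.
1 is placed in column 3, which forces (2,3) = 2.
Column 2 already has 3, leaving (3,2) = 2.
Cage b has product 72, so (3,3) = 3.
Row 2 already has 2, leaving (2,2) = 1.

3 4 1 2 / 4 1 2 3 / 1 2 3 4 / 2 3 4 1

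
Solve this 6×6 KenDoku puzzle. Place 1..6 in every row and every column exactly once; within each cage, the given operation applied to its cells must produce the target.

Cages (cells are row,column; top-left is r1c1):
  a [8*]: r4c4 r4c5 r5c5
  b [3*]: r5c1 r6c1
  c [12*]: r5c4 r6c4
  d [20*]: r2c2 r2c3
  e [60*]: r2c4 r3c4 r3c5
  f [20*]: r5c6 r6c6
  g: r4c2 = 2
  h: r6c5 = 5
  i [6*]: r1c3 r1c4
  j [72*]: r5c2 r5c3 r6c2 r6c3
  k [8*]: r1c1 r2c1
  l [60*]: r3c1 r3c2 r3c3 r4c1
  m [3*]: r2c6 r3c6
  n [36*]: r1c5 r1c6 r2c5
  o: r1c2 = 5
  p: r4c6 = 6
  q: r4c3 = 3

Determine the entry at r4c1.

5

Cage o is given, which forces r1c2 = 5.
5 is placed in column 2, leaving r2c2 = 4.
Row 2 now contains 4, so r2c3 = 5.
Cage g is given, leaving r4c2 = 2.
Q is a freebie, leaving r4c3 = 3.
P is a freebie; hence r4c6 = 6.
Cage h is given, so r6c5 = 5.
5 is placed in row 6, leaving r6c6 = 4.
Cage k's pair has product 8, so r1c1 = 4.
Row 2 now contains 4, leaving r2c1 = 2.
Cage e needs product 60, leaving r3c4 = 5.
Cage a needs product 8, leaving r5c5 = 2.
Column 6 already has 4, leaving r5c6 = 5.
The 3 cells of cage n must have product 36, which forces r1c6 = 2.
Cage e has product 60, so r2c4 = 3.
3 is placed in row 2; hence r2c5 = 6.
3 is placed in row 2; hence r2c6 = 1.
Cage e has product 60, so r3c5 = 4.
Column 6 now contains 1, leaving r3c6 = 3.
Cage l needs product 60, so r4c1 = 5.
Column 5 already has 4, which forces r4c5 = 1.
Column 4 already has 3, leaving r6c4 = 2.
6 is placed in column 5; hence r1c5 = 3.
4 is placed in row 3; hence r3c3 = 2.
Row 4 now contains 1, so r4c4 = 4.
Cage j has product 72, so r5c3 = 4.
Cage c needs two cells with product 12; hence r5c4 = 6.
Cage i's pair has product 6, leaving r1c3 = 6.
Column 4 already has 6, leaving r1c4 = 1.
Column 3 now contains 6, which forces r6c3 = 1.
Cage b's pair has product 3, so r5c1 = 1.
The 4 cells of cage j must have product 72, leaving r5c2 = 3.
1 is placed in row 6, which forces r6c1 = 3.
The 4 cells of cage j must have product 72, which forces r6c2 = 6.
Column 1 already has 1, which forces r3c1 = 6.
Column 2 already has 6, which forces r3c2 = 1.
Completed grid: 4 5 6 1 3 2 / 2 4 5 3 6 1 / 6 1 2 5 4 3 / 5 2 3 4 1 6 / 1 3 4 6 2 5 / 3 6 1 2 5 4.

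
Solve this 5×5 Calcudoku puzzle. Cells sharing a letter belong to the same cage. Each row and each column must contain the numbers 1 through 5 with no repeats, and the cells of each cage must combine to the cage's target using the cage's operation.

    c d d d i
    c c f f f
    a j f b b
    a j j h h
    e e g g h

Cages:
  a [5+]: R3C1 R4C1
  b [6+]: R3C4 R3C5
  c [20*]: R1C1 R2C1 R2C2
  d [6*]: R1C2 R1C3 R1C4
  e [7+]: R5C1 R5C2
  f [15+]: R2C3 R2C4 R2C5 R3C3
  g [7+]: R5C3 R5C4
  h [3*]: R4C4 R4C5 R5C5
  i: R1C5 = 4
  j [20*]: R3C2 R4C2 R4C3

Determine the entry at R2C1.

1

Cage i is given, leaving R1C5 = 4.
Cage h needs product 3, leaving R4C4 = 1.
Cage h has product 3, leaving R4C5 = 3.
The 3 cells of cage h must have product 3, so R5C5 = 1.
The two cells of cage b must have sum 6, leaving R3C4 = 4.
The two cells of cage b must have sum 6, so R3C5 = 2.
2 is placed in column 5, so R2C5 = 5.
Row 3 already has 2; hence R3C2 = 1.
Cage c needs product 20, leaving R1C1 = 5.
The 3 cells of cage d must have product 6, which forces R1C3 = 1.
Cage c has product 20, leaving R2C1 = 1.
Cage c needs product 20, leaving R2C2 = 4.
1 is placed in row 3, which forces R3C1 = 3.
Row 3 now contains 3; hence R3C3 = 5.
Cage a needs two cells with sum 5, so R4C1 = 2.
Column 2 already has 4, so R4C2 = 5.
Column 3 already has 5; hence R4C3 = 4.
Column 1 already has 2; hence R5C1 = 4.
Column 3 already has 4, leaving R5C3 = 2.
Column 3 already has 2, which forces R2C3 = 3.
Cage f has sum 15, so R2C4 = 2.
2 is placed in row 5; hence R5C2 = 3.
The two cells of cage g must have sum 7, leaving R5C4 = 5.
Column 2 already has 3, which forces R1C2 = 2.
Column 4 already has 2, which forces R1C4 = 3.
Filled in: 5 2 1 3 4 / 1 4 3 2 5 / 3 1 5 4 2 / 2 5 4 1 3 / 4 3 2 5 1.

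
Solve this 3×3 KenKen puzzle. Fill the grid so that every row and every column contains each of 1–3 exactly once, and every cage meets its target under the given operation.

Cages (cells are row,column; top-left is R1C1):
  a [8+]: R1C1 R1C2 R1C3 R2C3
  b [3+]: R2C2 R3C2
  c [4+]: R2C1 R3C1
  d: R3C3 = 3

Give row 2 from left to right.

Cage a has sum 8, which forces R2C3 = 2.
Cage d is given, which forces R3C3 = 3.
3 is placed in column 3, which forces R1C3 = 1.
Cage c needs two cells with sum 4, so R2C1 = 3.
Row 2 already has 2, which forces R2C2 = 1.
Row 3 now contains 3, so R3C1 = 1.
Cage b needs two cells with sum 3, leaving R3C2 = 2.
3 is placed in column 1, leaving R1C1 = 2.
2 is placed in column 2, which forces R1C2 = 3.
Completed grid: 2 3 1 / 3 1 2 / 1 2 3.

3 1 2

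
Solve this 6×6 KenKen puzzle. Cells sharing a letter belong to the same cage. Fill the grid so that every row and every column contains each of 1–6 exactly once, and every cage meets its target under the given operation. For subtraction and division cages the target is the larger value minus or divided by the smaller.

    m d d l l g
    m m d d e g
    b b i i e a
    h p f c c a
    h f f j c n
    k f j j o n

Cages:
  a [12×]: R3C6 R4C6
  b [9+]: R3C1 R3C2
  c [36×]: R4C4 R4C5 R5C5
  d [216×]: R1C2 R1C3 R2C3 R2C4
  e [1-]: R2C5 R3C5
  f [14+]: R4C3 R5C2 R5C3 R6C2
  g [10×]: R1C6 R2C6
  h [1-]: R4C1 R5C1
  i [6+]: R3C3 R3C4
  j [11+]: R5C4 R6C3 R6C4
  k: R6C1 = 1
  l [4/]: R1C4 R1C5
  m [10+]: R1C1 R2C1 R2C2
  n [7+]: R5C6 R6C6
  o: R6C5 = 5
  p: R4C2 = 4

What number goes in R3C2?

Cage p is given, leaving R4C2 = 4.
K is a freebie, which forces R6C1 = 1.
Cage o is given, which forces R6C5 = 5.
The only place for 1 in column 6 is R5C6.
The two cells of cage n must have sum 7, so R6C6 = 6.
The two cells of cage a must have product 12, which forces R3C6 = 4.
Cage a needs two cells with product 12, which forces R4C6 = 3.
The only place for 2 in row 3 is R3C5.
Column 2 needs a 1, and only R2C2 is open for it.
Row 2 now contains 1, so R2C5 = 3.
Column 5 already has 3; hence R5C5 = 6.
Cage c has product 36, leaving R4C4 = 6.
Column 5 now contains 6, which forces R4C5 = 1.
The 4 cells of cage d must have product 216, leaving R1C2 = 6.
Cage d has product 216, so R1C3 = 3.
Cage l's pair has quotient 4; hence R1C4 = 1.
1 is placed in column 5; hence R1C5 = 4.
The 4 cells of cage d must have product 216, which forces R2C3 = 6.
Column 4 now contains 6, so R2C4 = 2.
Row 2 already has 2, leaving R2C6 = 5.
Column 2 already has 6, so R3C2 = 3.
1 is placed in column 4, so R3C4 = 5.
Column 4 already has 5, which forces R5C4 = 4.
Column 2 already has 3, so R6C2 = 2.
Row 6 now contains 2, which forces R6C3 = 4.
4 is placed in column 4, so R6C4 = 3.
4 is placed in row 1, so R1C1 = 5.
Column 6 now contains 5, so R1C6 = 2.
Row 2 now contains 5; hence R2C1 = 4.
3 is placed in row 3, which forces R3C1 = 6.
5 is placed in row 3, which forces R3C3 = 1.
Cage h needs two cells with difference 1, so R4C1 = 2.
The 4 cells of cage f must have sum 14, leaving R4C3 = 5.
Row 5 already has 4, which forces R5C1 = 3.
2 is placed in column 2, so R5C2 = 5.
Row 5 already has 4, leaving R5C3 = 2.
Filled in: 5 6 3 1 4 2 / 4 1 6 2 3 5 / 6 3 1 5 2 4 / 2 4 5 6 1 3 / 3 5 2 4 6 1 / 1 2 4 3 5 6.

3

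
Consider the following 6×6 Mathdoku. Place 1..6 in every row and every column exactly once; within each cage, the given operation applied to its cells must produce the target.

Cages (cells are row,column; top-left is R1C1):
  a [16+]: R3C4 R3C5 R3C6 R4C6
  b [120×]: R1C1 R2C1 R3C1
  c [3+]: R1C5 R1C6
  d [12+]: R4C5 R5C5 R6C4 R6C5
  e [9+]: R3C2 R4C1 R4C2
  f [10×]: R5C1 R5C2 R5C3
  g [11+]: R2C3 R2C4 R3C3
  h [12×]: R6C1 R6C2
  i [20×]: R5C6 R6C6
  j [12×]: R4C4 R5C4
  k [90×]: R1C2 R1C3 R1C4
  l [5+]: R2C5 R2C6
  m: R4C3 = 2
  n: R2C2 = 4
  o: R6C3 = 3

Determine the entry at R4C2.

5

Cage n is a single given cell, so R2C2 = 4.
Cage m is given, leaving R4C3 = 2.
Cage o is a single given cell; hence R6C3 = 3.
The only place for 4 in row 1 is R1C1.
In row 5, 6 can only go at R5C5, so R5C5 = 6.
The only place for 3 in row 5 is R5C4.
Cage k needs product 90, leaving R1C2 = 3.
The two cells of cage j must have product 12, leaving R4C4 = 4.
In row 5, 4 can only go at R5C6, so R5C6 = 4.
Column 6 already has 4, which forces R6C6 = 5.
Row 4 needs a 5, and only R4C2 is open for it.
Cage e needs sum 9, leaving R3C2 = 1.
The 3 cells of cage e must have sum 9; hence R4C1 = 3.
3 is placed in row 4, so R4C5 = 1.
Row 4 now contains 1, which forces R4C6 = 6.
Column 2 now contains 1, so R5C2 = 2.
Column 2 already has 2, so R6C2 = 6.
Column 5 now contains 1, leaving R1C5 = 2.
Cage c's pair has sum 3, leaving R1C6 = 1.
Column 5 now contains 2, leaving R2C5 = 3.
3 is placed in row 2; hence R2C6 = 2.
Column 5 now contains 3, which forces R3C5 = 5.
Column 6 now contains 2, which forces R3C6 = 3.
Row 6 already has 6; hence R6C1 = 2.
Cage d has sum 12, so R6C4 = 1.
The 4 cells of cage d must have sum 12, which forces R6C5 = 4.
The 3 cells of cage b must have product 120, so R2C1 = 5.
Cage g has sum 11, leaving R2C3 = 1.
The 3 cells of cage g must have sum 11, so R2C4 = 6.
Row 3 already has 5; hence R3C1 = 6.
Row 3 already has 5, leaving R3C3 = 4.
Row 3 already has 5, which forces R3C4 = 2.
Column 1 now contains 5, leaving R5C1 = 1.
Column 3 already has 1; hence R5C3 = 5.
Column 3 now contains 5, leaving R1C3 = 6.
6 is placed in column 4; hence R1C4 = 5.
The full grid is 4 3 6 5 2 1 / 5 4 1 6 3 2 / 6 1 4 2 5 3 / 3 5 2 4 1 6 / 1 2 5 3 6 4 / 2 6 3 1 4 5.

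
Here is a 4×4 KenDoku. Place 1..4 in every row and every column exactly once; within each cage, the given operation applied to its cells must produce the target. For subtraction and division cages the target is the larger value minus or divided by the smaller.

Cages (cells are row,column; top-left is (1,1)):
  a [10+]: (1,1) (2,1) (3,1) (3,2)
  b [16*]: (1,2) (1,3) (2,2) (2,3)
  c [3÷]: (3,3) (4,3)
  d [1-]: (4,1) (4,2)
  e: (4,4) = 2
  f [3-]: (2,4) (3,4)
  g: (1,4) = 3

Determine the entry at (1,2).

2

G is a freebie, so (1,4) = 3.
Cage e is given, so (4,4) = 2.
Row 2 needs a 3, and only (2,1) is open for it.
Column 1 now contains 3, so (4,1) = 4.
The two cells of cage d must have difference 1, which forces (4,2) = 3.
3 is placed in row 4, leaving (4,3) = 1.
Cage a has sum 10; hence (3,2) = 4.
Column 3 already has 1, which forces (3,3) = 3.
Row 3 now contains 4, which forces (3,4) = 1.
Cage a has sum 10, which forces (1,1) = 1.
Row 1 now contains 1, which forces (1,2) = 2.
Row 1 already has 2; hence (1,3) = 4.
Column 2 already has 2, which forces (2,2) = 1.
Column 3 now contains 4, so (2,3) = 2.
Column 4 now contains 1; hence (2,4) = 4.
Row 3 already has 1, leaving (3,1) = 2.
Filled in: 1 2 4 3 / 3 1 2 4 / 2 4 3 1 / 4 3 1 2.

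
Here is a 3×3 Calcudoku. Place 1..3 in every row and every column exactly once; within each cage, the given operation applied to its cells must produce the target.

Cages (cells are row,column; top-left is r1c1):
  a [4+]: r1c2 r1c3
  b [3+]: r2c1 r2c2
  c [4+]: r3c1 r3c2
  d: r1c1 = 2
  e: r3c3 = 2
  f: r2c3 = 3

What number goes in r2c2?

2

Cage d is given; hence r1c1 = 2.
Column 1 now contains 2; hence r2c1 = 1.
Row 2 now contains 1, so r2c2 = 2.
Cage f is a single given cell, leaving r2c3 = 3.
Column 1 now contains 1, so r3c1 = 3.
Row 3 now contains 3, which forces r3c2 = 1.
Cage e is a single given cell, leaving r3c3 = 2.
1 is placed in column 2, so r1c2 = 3.
3 is placed in column 3, leaving r1c3 = 1.
Filled in: 2 3 1 / 1 2 3 / 3 1 2.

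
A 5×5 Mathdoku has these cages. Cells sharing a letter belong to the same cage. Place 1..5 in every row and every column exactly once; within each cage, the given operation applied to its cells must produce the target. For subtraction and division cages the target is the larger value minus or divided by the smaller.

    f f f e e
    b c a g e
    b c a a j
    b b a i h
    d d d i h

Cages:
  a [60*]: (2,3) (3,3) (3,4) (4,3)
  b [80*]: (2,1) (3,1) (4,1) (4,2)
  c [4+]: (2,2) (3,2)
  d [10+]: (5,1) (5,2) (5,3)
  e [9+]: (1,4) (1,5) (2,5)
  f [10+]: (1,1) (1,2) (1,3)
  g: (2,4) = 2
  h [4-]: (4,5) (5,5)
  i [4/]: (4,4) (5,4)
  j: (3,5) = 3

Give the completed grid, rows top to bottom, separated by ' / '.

Cage g is a single given cell, so (2,4) = 2.
J is a freebie; hence (3,5) = 3.
The two cells of cage c must have sum 4, so (2,2) = 3.
Row 3 already has 3, so (3,2) = 1.
The 4 cells of cage a must have product 60, so (2,3) = 1.
Cage a needs product 60, so (4,3) = 3.
Row 3 needs a 2, and only (3,1) is open for it.
The 4 cells of cage b must have product 80, leaving (4,2) = 2.
The only place for 2 in row 5 is (5,3).
Cage f needs sum 10, leaving (1,1) = 1.
Row 1 already has 1; hence (1,5) = 2.
The 3 cells of cage d must have sum 10, so (5,1) = 3.
The 3 cells of cage d must have sum 10, which forces (5,2) = 5.
Row 5 now contains 5, leaving (5,5) = 1.
Column 2 now contains 5, leaving (1,2) = 4.
Cage f needs sum 10, so (1,3) = 5.
Cage e needs sum 9, leaving (1,4) = 3.
Cage e has sum 9, which forces (2,5) = 4.
Column 3 already has 5, which forces (3,3) = 4.
Row 3 already has 4, which forces (3,4) = 5.
Cage i needs two cells with quotient 4, leaving (4,4) = 1.
Column 5 already has 1, so (4,5) = 5.
1 is placed in row 5; hence (5,4) = 4.
4 is placed in row 2, leaving (2,1) = 5.
Row 4 already has 5, so (4,1) = 4.

1 4 5 3 2 / 5 3 1 2 4 / 2 1 4 5 3 / 4 2 3 1 5 / 3 5 2 4 1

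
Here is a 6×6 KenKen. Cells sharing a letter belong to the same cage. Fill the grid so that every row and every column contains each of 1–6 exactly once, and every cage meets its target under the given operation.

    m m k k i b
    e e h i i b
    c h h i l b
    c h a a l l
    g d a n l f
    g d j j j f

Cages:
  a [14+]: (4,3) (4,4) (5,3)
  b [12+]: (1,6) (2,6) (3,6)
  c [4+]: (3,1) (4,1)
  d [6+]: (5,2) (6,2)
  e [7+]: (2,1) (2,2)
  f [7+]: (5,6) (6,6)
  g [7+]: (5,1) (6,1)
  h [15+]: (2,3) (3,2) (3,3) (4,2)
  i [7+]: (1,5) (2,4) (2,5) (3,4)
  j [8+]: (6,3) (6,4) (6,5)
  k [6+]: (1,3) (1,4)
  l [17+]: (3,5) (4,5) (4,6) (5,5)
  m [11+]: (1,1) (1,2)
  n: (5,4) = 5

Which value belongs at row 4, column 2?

1

Cage n is given, which forces (5,4) = 5.
In column 4, 6 can only go at (4,4), so (4,4) = 6.
Cage g needs two cells with sum 7; hence (5,1) = 2.
Cage g needs two cells with sum 7; hence (6,1) = 5.
5 is placed in column 1, leaving (1,1) = 6.
The two cells of cage m must have sum 11, so (1,2) = 5.
Column 1 already has 6; hence (2,1) = 4.
The two cells of cage d must have sum 6, which forces (5,2) = 4.
Cage d's pair has sum 6, leaving (6,2) = 2.
Cage e's pair has sum 7, so (2,2) = 3.
Column 2 now contains 3, which forces (4,2) = 1.
Cage c's pair has sum 4; hence (3,1) = 1.
Column 2 now contains 1, so (3,2) = 6.
1 is placed in row 3; hence (3,4) = 3.
Row 4 now contains 1, leaving (4,1) = 3.
Cage i needs sum 7, which forces (1,5) = 1.
Row 1 now contains 1, which forces (1,6) = 3.
Cage h needs sum 15; hence (2,3) = 6.
The 4 cells of cage i must have sum 7, which forces (2,4) = 1.
The 4 cells of cage i must have sum 7, which forces (2,5) = 2.
6 is placed in row 2, so (2,6) = 5.
3 is placed in row 3, which forces (3,3) = 2.
Column 6 now contains 5, which forces (3,6) = 4.
2 is placed in column 3; hence (4,3) = 5.
5 is placed in row 4, so (4,5) = 4.
Column 6 already has 4, leaving (4,6) = 2.
Column 3 already has 6; hence (5,3) = 3.
Row 5 now contains 3, so (5,5) = 6.
Row 5 already has 6, leaving (5,6) = 1.
Column 4 now contains 1, which forces (6,4) = 4.
Column 5 already has 4, which forces (6,5) = 3.
Column 6 already has 1; hence (6,6) = 6.
2 is placed in column 3, which forces (1,3) = 4.
Column 4 now contains 4, which forces (1,4) = 2.
4 is placed in row 3, which forces (3,5) = 5.
4 is placed in row 6; hence (6,3) = 1.
Completed grid: 6 5 4 2 1 3 / 4 3 6 1 2 5 / 1 6 2 3 5 4 / 3 1 5 6 4 2 / 2 4 3 5 6 1 / 5 2 1 4 3 6.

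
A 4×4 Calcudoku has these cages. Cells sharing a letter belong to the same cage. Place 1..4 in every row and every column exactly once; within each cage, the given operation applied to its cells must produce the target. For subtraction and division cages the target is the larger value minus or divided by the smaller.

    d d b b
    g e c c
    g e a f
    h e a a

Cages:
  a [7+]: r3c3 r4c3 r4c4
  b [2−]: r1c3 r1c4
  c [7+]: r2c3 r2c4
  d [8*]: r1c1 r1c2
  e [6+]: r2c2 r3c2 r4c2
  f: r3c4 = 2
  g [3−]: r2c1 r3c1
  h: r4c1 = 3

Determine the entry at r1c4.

Cage f is given, so r3c4 = 2.
Cage h is given, which forces r4c1 = 3.
Cage a has sum 7, which forces r4c3 = 2.
Cage e has sum 6, which forces r2c2 = 2.
The 3 cells of cage e must have sum 6, leaving r3c2 = 3.
Row 4 already has 2, leaving r4c2 = 1.
Row 4 already has 1, which forces r4c4 = 4.
The two cells of cage d must have product 8, leaving r1c1 = 2.
Column 2 now contains 2, so r1c2 = 4.
Cage c needs two cells with sum 7, so r2c3 = 4.
4 is placed in column 4, leaving r2c4 = 3.
The 3 cells of cage a must have sum 7; hence r3c3 = 1.
1 is placed in column 3, which forces r1c3 = 3.
3 is placed in column 4, so r1c4 = 1.
4 is placed in row 2, leaving r2c1 = 1.
1 is placed in row 3, which forces r3c1 = 4.
Completed grid: 2 4 3 1 / 1 2 4 3 / 4 3 1 2 / 3 1 2 4.

1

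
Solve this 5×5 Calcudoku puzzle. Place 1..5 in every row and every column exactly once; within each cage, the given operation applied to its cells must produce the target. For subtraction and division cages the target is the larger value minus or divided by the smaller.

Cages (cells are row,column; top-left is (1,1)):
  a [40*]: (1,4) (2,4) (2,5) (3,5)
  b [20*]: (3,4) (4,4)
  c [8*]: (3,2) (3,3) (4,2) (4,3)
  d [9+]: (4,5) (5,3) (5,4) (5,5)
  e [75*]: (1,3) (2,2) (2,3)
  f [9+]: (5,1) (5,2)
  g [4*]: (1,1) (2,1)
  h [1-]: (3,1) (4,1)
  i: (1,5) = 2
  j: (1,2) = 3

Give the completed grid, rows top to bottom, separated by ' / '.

Cage j is a single given cell, leaving (1,2) = 3.
Cage e needs product 75, leaving (1,3) = 5.
Cage i is a single given cell; hence (1,5) = 2.
Cage e needs product 75, which forces (2,2) = 5.
Cage e has product 75, which forces (2,3) = 3.
5 is placed in column 2, leaving (5,2) = 4.
Cage a has product 40; hence (2,4) = 2.
Cage a needs product 40, leaving (3,5) = 5.
Row 5 already has 4; hence (5,1) = 5.
Column 5 now contains 5; hence (5,5) = 1.
Cage a has product 40, which forces (1,4) = 1.
Column 5 already has 1, leaving (2,5) = 4.
Row 3 now contains 5; hence (3,4) = 4.
Cage b's pair has product 20, so (4,4) = 5.
Column 5 already has 1, which forces (4,5) = 3.
Row 5 already has 1, leaving (5,3) = 2.
Row 5 already has 1; hence (5,4) = 3.
1 is placed in row 1; hence (1,1) = 4.
Row 2 now contains 4, leaving (2,1) = 1.
The 4 cells of cage c must have product 8, leaving (3,2) = 2.
Row 3 now contains 4; hence (3,3) = 1.
Column 1 now contains 1, so (4,1) = 2.
The 4 cells of cage c must have product 8, which forces (4,2) = 1.
Cage c has product 8, which forces (4,3) = 4.
Row 3 already has 2, leaving (3,1) = 3.

4 3 5 1 2 / 1 5 3 2 4 / 3 2 1 4 5 / 2 1 4 5 3 / 5 4 2 3 1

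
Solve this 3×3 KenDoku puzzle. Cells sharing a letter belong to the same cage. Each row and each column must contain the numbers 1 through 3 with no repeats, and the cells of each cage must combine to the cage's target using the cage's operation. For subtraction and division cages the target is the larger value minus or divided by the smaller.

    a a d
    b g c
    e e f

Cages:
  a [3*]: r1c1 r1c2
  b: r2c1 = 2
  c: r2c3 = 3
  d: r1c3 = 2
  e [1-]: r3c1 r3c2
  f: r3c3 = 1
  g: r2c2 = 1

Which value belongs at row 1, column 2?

3

Cage d is a single given cell, which forces r1c3 = 2.
Cage b is given; hence r2c1 = 2.
Cage g is given, so r2c2 = 1.
C is a freebie; hence r2c3 = 3.
Cage f is given; hence r3c3 = 1.
Cage a's pair has product 3, which forces r1c1 = 1.
Column 2 now contains 1, which forces r1c2 = 3.
Row 3 now contains 1, leaving r3c1 = 3.
Cage e needs two cells with difference 1, which forces r3c2 = 2.
Completed grid: 1 3 2 / 2 1 3 / 3 2 1.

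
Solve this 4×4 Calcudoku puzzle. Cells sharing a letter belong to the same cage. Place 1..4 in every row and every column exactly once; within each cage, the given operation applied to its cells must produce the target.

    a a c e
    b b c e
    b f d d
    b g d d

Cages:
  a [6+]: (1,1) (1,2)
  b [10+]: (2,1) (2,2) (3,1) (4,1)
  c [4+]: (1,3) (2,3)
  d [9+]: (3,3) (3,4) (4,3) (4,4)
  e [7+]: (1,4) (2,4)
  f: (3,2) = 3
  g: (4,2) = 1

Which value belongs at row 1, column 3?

1

Cage f is given, so (3,2) = 3.
Cage g is a single given cell; hence (4,2) = 1.
In row 1, 1 can only go at (1,3), so (1,3) = 1.
Column 3 already has 1; hence (2,3) = 3.
3 is placed in row 2, leaving (2,4) = 4.
Column 3 already has 1; hence (3,3) = 2.
Cage d has sum 9, so (3,4) = 1.
Cage d has sum 9, so (4,3) = 4.
The 4 cells of cage d must have sum 9, which forces (4,4) = 2.
Column 4 already has 4, leaving (1,4) = 3.
The 4 cells of cage b must have sum 10, leaving (2,1) = 1.
Row 2 already has 4, which forces (2,2) = 2.
Row 3 already has 1, leaving (3,1) = 4.
Row 4 now contains 2, so (4,1) = 3.
4 is placed in column 1, leaving (1,1) = 2.
Column 2 already has 2, which forces (1,2) = 4.
Filled in: 2 4 1 3 / 1 2 3 4 / 4 3 2 1 / 3 1 4 2.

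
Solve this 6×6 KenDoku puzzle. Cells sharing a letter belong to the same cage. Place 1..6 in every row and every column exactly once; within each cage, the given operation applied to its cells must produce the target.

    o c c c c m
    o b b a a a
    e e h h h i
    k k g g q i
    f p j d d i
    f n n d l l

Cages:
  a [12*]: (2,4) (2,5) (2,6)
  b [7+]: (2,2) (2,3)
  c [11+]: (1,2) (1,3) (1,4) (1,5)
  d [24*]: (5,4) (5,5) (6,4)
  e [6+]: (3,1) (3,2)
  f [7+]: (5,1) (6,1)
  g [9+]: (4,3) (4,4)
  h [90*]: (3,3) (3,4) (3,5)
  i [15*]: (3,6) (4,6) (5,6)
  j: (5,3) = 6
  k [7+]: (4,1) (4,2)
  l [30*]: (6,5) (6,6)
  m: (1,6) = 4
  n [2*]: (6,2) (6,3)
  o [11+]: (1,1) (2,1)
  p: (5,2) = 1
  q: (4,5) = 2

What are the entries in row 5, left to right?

3 1 6 2 4 5

Cage m is a single given cell; hence (1,6) = 4.
Cage q is given, leaving (4,5) = 2.
P is a freebie, so (5,2) = 1.
Cage j is given, leaving (5,3) = 6.
Column 2 now contains 1; hence (6,2) = 2.
Row 6 already has 2, so (6,3) = 1.
Cage d has product 24, which forces (5,4) = 2.
Cage c has sum 11; hence (1,3) = 2.
In row 1, 6 can only go at (1,1), so (1,1) = 6.
Column 1 already has 6, which forces (2,1) = 5.
In row 2, 2 can only go at (2,6), so (2,6) = 2.
In row 3, 2 can only go at (3,1), so (3,1) = 2.
The two cells of cage e must have sum 6; hence (3,2) = 4.
Column 2 now contains 4, so (2,2) = 3.
The two cells of cage b must have sum 7, leaving (2,3) = 4.
Column 2 now contains 3, so (4,2) = 6.
Column 2 now contains 3, so (1,2) = 5.
Cage k's pair has sum 7, which forces (4,1) = 1.
The two cells of cage g must have sum 9; hence (4,3) = 5.
Cage g needs two cells with sum 9; hence (4,4) = 4.
Row 4 already has 5, so (4,6) = 3.
Column 6 now contains 3, leaving (5,6) = 5.
4 is placed in column 4, which forces (6,4) = 3.
Column 6 now contains 5, which forces (6,6) = 6.
Column 4 now contains 3, which forces (1,4) = 1.
Cage c has sum 11, leaving (1,5) = 3.
Column 4 now contains 1, which forces (2,4) = 6.
Row 2 now contains 6, so (2,5) = 1.
Column 3 now contains 5; hence (3,3) = 3.
Column 4 already has 6; hence (3,4) = 5.
5 is placed in row 3, so (3,5) = 6.
Column 6 now contains 5, so (3,6) = 1.
Cage f needs two cells with sum 7; hence (5,1) = 3.
Cage d needs product 24; hence (5,5) = 4.
Row 6 now contains 3; hence (6,1) = 4.
Row 6 now contains 6; hence (6,5) = 5.
The full grid is 6 5 2 1 3 4 / 5 3 4 6 1 2 / 2 4 3 5 6 1 / 1 6 5 4 2 3 / 3 1 6 2 4 5 / 4 2 1 3 5 6.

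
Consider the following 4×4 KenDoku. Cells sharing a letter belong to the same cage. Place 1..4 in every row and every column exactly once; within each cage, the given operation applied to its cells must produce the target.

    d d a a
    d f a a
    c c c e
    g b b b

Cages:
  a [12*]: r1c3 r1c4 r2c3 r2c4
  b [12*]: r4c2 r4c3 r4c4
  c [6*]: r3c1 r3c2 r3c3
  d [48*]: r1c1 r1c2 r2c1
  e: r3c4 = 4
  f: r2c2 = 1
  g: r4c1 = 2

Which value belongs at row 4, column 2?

3

Cage d needs product 48, leaving r1c1 = 3.
Cage d has product 48, leaving r1c2 = 4.
Cage d needs product 48; hence r2c1 = 4.
Cage f is given, so r2c2 = 1.
E is a freebie, which forces r3c4 = 4.
Cage g is a single given cell, leaving r4c1 = 2.
1 is placed in column 2, leaving r4c2 = 3.
Row 4 already has 3, which forces r4c4 = 1.
Cage a needs product 12, leaving r1c3 = 1.
Column 4 already has 1, leaving r1c4 = 2.
Cage a has product 12, leaving r2c3 = 2.
The 4 cells of cage a must have product 12, so r2c4 = 3.
2 is placed in column 1, so r3c1 = 1.
3 is placed in column 2; hence r3c2 = 2.
The 3 cells of cage c must have product 6, which forces r3c3 = 3.
Row 4 already has 1, leaving r4c3 = 4.
Completed grid: 3 4 1 2 / 4 1 2 3 / 1 2 3 4 / 2 3 4 1.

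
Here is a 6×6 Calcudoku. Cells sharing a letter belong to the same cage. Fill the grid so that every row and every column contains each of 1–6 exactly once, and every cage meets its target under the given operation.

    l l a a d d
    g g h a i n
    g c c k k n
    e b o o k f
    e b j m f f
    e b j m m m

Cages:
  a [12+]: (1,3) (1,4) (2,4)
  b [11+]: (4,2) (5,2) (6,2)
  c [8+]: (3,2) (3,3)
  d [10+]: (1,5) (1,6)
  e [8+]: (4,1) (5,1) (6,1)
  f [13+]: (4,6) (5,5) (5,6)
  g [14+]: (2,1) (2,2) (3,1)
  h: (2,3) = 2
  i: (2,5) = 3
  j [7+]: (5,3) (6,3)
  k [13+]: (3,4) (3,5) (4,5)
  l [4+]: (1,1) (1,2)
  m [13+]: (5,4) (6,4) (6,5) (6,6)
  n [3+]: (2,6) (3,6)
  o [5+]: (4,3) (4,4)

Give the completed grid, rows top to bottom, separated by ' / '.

H is a freebie, leaving (2,3) = 2.
Cage i is a single given cell, leaving (2,5) = 3.
2 is placed in row 2, leaving (2,6) = 1.
1 is placed in column 6, leaving (3,6) = 2.
In row 1, 2 can only go at (1,4), so (1,4) = 2.
Row 1 needs a 5, and only (1,3) is open for it.
The 3 cells of cage a must have sum 12, which forces (2,4) = 5.
Cage c's pair has sum 8, leaving (3,2) = 5.
Column 3 already has 5, leaving (3,3) = 3.
The 3 cells of cage g must have sum 14; hence (2,1) = 6.
The 3 cells of cage g must have sum 14, which forces (2,2) = 4.
3 is placed in row 3, leaving (3,1) = 4.
The 3 cells of cage k must have sum 13, which forces (3,4) = 6.
The 3 cells of cage k must have sum 13, which forces (3,5) = 1.
The 3 cells of cage k must have sum 13, so (4,5) = 6.
Column 5 already has 6; hence (1,5) = 4.
Cage d needs two cells with sum 10, so (1,6) = 6.
Cage f has sum 13, leaving (4,6) = 5.
Cage f needs sum 13; hence (5,5) = 5.
Cage f has sum 13, which forces (5,6) = 3.
Column 5 already has 5; hence (6,5) = 2.
Column 6 now contains 3, which forces (6,6) = 4.
The 4 cells of cage m must have sum 13, leaving (5,4) = 4.
Cage e needs sum 8, leaving (6,1) = 5.
The 4 cells of cage m must have sum 13, which forces (6,4) = 3.
Cage b needs sum 11, so (4,2) = 3.
Cage o's pair has sum 5; hence (4,3) = 4.
Column 4 now contains 4, leaving (4,4) = 1.
Cage b has sum 11; hence (5,2) = 2.
Row 6 already has 3, which forces (6,2) = 6.
Row 6 already has 6, so (6,3) = 1.
The two cells of cage l must have sum 4, which forces (1,1) = 3.
Column 2 now contains 3, so (1,2) = 1.
Row 4 now contains 1; hence (4,1) = 2.
Row 5 already has 2; hence (5,1) = 1.
1 is placed in column 3, so (5,3) = 6.

3 1 5 2 4 6 / 6 4 2 5 3 1 / 4 5 3 6 1 2 / 2 3 4 1 6 5 / 1 2 6 4 5 3 / 5 6 1 3 2 4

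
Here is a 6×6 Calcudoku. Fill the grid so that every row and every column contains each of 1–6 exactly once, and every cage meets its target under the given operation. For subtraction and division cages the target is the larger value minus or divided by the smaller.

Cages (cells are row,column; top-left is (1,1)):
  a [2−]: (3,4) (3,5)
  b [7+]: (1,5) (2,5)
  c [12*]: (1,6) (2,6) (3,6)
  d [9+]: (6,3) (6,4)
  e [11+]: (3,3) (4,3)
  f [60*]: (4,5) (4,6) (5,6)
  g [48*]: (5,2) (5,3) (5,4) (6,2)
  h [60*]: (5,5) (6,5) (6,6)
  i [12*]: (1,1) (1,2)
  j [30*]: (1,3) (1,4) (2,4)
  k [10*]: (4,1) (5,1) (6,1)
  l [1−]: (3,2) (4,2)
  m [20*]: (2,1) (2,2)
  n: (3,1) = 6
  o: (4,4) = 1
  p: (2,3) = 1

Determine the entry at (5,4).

Cage p is a single given cell, so (2,3) = 1.
Cage n is a single given cell, which forces (3,1) = 6.
6 is placed in row 3, so (3,3) = 5.
Column 3 now contains 5, leaving (4,3) = 6.
Cage o is a single given cell, leaving (4,4) = 1.
The only place for 3 in column 1 is (1,1).
Cage i needs two cells with product 12, so (1,2) = 4.
3 is placed in row 1; hence (1,3) = 2.
The 3 cells of cage j must have product 30, leaving (1,4) = 5.
5 is placed in row 1, so (1,5) = 1.
Row 1 already has 1, which forces (1,6) = 6.
Column 2 already has 4, leaving (2,2) = 5.
Cage j has product 30; hence (2,4) = 3.
Column 4 already has 5, so (6,4) = 6.
Row 2 already has 5, which forces (2,1) = 4.
The two cells of cage b must have sum 7, leaving (2,5) = 6.
The 3 cells of cage c must have product 12, so (2,6) = 2.
Cage c has product 12; hence (3,6) = 1.
Cage g has product 48, which forces (5,3) = 4.
The 4 cells of cage g must have product 48, leaving (5,4) = 2.
Cage d needs two cells with sum 9, so (6,3) = 3.
2 is placed in column 4; hence (3,4) = 4.
Cage a's pair has difference 2, which forces (3,5) = 2.
The 3 cells of cage h must have product 60, which forces (5,5) = 3.
Row 5 already has 3; hence (5,6) = 5.
Column 6 now contains 5, which forces (6,6) = 4.
2 is placed in row 3, so (3,2) = 3.
Cage l needs two cells with difference 1, so (4,2) = 2.
Cage f needs product 60; hence (4,5) = 4.
Column 6 now contains 4, leaving (4,6) = 3.
Row 5 now contains 5; hence (5,1) = 1.
Row 5 already has 3; hence (5,2) = 6.
Cage g has product 48; hence (6,2) = 1.
Row 6 now contains 4, leaving (6,5) = 5.
Row 4 now contains 2, leaving (4,1) = 5.
Row 6 already has 5; hence (6,1) = 2.
The full grid is 3 4 2 5 1 6 / 4 5 1 3 6 2 / 6 3 5 4 2 1 / 5 2 6 1 4 3 / 1 6 4 2 3 5 / 2 1 3 6 5 4.

2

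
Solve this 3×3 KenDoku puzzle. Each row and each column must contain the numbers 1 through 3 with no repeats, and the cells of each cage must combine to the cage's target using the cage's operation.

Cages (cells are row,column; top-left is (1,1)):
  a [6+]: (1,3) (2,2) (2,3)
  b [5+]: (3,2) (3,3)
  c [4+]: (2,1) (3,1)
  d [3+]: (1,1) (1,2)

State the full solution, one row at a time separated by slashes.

2 1 3 / 3 2 1 / 1 3 2

The only place for 3 in row 1 is (1,3).
The two cells of cage b must have sum 5, which forces (3,2) = 3.
Column 3 now contains 3; hence (3,3) = 2.
The two cells of cage c must have sum 4, leaving (2,1) = 3.
Cage a needs sum 6, which forces (2,2) = 2.
Column 3 already has 2; hence (2,3) = 1.
3 is placed in row 3, so (3,1) = 1.
Column 1 already has 1, so (1,1) = 2.
2 is placed in column 2, which forces (1,2) = 1.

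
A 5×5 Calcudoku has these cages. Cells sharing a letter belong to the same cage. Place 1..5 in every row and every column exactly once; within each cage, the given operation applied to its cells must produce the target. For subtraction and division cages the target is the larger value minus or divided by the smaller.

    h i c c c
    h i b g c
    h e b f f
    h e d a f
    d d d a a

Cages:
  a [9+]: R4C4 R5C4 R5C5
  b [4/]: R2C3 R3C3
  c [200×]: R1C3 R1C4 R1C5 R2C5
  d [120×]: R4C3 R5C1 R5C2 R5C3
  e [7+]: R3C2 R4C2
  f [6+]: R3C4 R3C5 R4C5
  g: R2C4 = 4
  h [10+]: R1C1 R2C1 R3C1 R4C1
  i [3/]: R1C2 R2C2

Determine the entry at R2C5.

5

Cage g is a single given cell; hence R2C4 = 4.
The 4 cells of cage c must have product 200, which forces R2C5 = 5.
Row 2 now contains 4, so R2C3 = 1.
Cage b's pair has quotient 4, which forces R3C3 = 4.
The two cells of cage i must have quotient 3; hence R1C2 = 1.
Cage c needs product 200, which forces R1C5 = 4.
Row 2 already has 1, so R2C2 = 3.
The 4 cells of cage h must have sum 10, so R1C1 = 3.
Row 2 now contains 3, so R2C1 = 2.
Cage h has sum 10, which forces R3C1 = 1.
Cage h needs sum 10, leaving R4C1 = 4.
Column 1 now contains 4, leaving R5C1 = 5.
Cage a needs sum 9, leaving R4C4 = 5.
Cage f has sum 6, leaving R4C5 = 1.
Cage d has product 120, which forces R5C2 = 4.
Column 5 now contains 1, so R5C5 = 3.
Cage c needs product 200, which forces R1C3 = 5.
Column 4 already has 5, leaving R1C4 = 2.
Cage e needs two cells with sum 7, so R3C2 = 5.
Cage f has sum 6, which forces R3C4 = 3.
Column 5 now contains 3, which forces R3C5 = 2.
Row 4 already has 5, so R4C2 = 2.
The 4 cells of cage d must have product 120, which forces R4C3 = 3.
Row 5 now contains 3, leaving R5C3 = 2.
Row 5 now contains 3, leaving R5C4 = 1.
Filled in: 3 1 5 2 4 / 2 3 1 4 5 / 1 5 4 3 2 / 4 2 3 5 1 / 5 4 2 1 3.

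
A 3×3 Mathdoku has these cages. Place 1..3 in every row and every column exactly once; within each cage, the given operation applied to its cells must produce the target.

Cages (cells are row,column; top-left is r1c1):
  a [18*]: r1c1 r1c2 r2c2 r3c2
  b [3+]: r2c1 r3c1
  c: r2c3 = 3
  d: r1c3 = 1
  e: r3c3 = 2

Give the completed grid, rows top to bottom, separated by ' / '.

The 4 cells of cage a must have product 18, so r1c1 = 3.
Cage d is given, which forces r1c3 = 1.
C is a freebie, which forces r2c3 = 3.
Cage e is given, leaving r3c3 = 2.
Row 1 now contains 1, leaving r1c2 = 2.
The two cells of cage b must have sum 3; hence r2c1 = 2.
The 4 cells of cage a must have product 18; hence r2c2 = 1.
Row 3 already has 2, which forces r3c1 = 1.
Cage a needs product 18, so r3c2 = 3.

3 2 1 / 2 1 3 / 1 3 2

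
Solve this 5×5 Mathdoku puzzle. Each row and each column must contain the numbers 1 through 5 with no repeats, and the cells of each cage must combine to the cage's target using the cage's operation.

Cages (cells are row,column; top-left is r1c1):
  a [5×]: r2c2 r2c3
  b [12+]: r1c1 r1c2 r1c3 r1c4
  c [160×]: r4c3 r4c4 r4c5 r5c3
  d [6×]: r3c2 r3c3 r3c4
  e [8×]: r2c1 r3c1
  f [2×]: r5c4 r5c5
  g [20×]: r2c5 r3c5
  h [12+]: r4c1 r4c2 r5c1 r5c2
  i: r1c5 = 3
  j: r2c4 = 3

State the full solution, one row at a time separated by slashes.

Cage i is given, so r1c5 = 3.
Cage j is a single given cell, leaving r2c4 = 3.
Cage c needs product 160, leaving r5c3 = 4.
Row 2 needs a 2, and only r2c1 is open for it.
Column 1 now contains 2, so r3c1 = 4.
Row 3 already has 4, which forces r3c5 = 5.
Column 5 already has 5, which forces r2c5 = 4.
Column 5 now contains 4, so r4c5 = 2.
2 is placed in column 5; hence r5c5 = 1.
2 is placed in row 4, so r4c3 = 5.
The 4 cells of cage c must have product 160, which forces r4c4 = 4.
1 is placed in row 5, leaving r5c4 = 2.
Cage b has sum 12, leaving r1c2 = 4.
Cage b has sum 12; hence r1c3 = 2.
Cage a's pair has product 5, so r2c2 = 5.
5 is placed in column 3, leaving r2c3 = 1.
Column 3 already has 2, so r3c3 = 3.
Column 4 now contains 2, so r3c4 = 1.
5 is placed in column 2, leaving r5c2 = 3.
The 4 cells of cage b must have sum 12, so r1c1 = 1.
Column 4 already has 1, which forces r1c4 = 5.
3 is placed in row 3, so r3c2 = 2.
Cage h has sum 12, leaving r4c1 = 3.
Column 2 already has 3, leaving r4c2 = 1.
3 is placed in row 5, leaving r5c1 = 5.

1 4 2 5 3 / 2 5 1 3 4 / 4 2 3 1 5 / 3 1 5 4 2 / 5 3 4 2 1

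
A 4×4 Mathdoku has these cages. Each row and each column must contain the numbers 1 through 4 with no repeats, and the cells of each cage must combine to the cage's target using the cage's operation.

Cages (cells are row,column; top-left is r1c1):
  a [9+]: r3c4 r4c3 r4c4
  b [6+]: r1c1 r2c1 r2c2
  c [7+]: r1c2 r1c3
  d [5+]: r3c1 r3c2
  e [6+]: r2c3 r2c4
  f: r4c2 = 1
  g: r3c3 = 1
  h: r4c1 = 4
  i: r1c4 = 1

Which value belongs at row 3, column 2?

I is a freebie, so r1c4 = 1.
Cage g is a single given cell, leaving r3c3 = 1.
Cage h is given, which forces r4c1 = 4.
Cage f is given, leaving r4c2 = 1.
Cage b needs sum 6, which forces r2c1 = 1.
Cage a has sum 9, so r3c4 = 4.
The two cells of cage e must have sum 6, leaving r2c3 = 4.
4 is placed in column 4, which forces r2c4 = 2.
Column 4 now contains 2, so r4c4 = 3.
Cage b has sum 6, which forces r1c1 = 2.
Cage c needs two cells with sum 7; hence r1c2 = 4.
Column 3 already has 4, leaving r1c3 = 3.
Row 2 already has 2; hence r2c2 = 3.
Column 1 now contains 2, so r3c1 = 3.
Column 2 now contains 3; hence r3c2 = 2.
Row 4 already has 3; hence r4c3 = 2.
The full grid is 2 4 3 1 / 1 3 4 2 / 3 2 1 4 / 4 1 2 3.

2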